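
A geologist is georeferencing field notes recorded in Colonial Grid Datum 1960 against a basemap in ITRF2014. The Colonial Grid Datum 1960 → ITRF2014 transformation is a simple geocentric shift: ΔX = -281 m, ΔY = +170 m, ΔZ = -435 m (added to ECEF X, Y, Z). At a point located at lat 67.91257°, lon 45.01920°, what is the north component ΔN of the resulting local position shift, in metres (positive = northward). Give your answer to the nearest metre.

ΔN = -91 m

The local north axis is (−sin φ cos λ, −sin φ sin λ, cos φ), giving ΔN = 184.053 − 111.424 − 163.569 = -90.94 m.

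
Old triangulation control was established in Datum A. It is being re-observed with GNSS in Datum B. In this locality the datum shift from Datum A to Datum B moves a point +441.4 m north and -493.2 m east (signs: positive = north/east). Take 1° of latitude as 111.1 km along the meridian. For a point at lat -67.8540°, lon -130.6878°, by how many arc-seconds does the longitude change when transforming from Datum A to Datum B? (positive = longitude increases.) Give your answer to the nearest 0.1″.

Δλ = -42.4″

At latitude -67.8540°, cos φ = 0.376968.
1° of longitude at this latitude = 111.1 × cos φ = 41.88 km, so Δλ = -493.2 / 41881.1 = -0.0117762° = -42.394″.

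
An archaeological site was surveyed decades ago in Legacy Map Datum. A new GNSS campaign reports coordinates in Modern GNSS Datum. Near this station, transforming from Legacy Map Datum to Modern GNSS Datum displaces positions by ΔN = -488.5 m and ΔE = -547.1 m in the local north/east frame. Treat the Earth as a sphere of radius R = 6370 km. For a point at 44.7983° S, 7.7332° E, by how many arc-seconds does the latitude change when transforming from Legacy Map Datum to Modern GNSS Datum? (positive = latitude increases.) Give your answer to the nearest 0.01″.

Δφ = -15.82″

On a sphere of radius R, 1 rad of latitude = R, so Δφ = ΔN / R = -488.5 / 6370000 = -7.6688e-05 rad = -15.818″.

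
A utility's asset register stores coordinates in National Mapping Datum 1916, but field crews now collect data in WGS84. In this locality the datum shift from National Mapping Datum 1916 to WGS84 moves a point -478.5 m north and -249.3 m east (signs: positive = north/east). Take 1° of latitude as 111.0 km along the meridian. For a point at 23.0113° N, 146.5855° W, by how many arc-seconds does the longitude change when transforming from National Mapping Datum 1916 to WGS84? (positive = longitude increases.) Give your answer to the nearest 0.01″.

At latitude 23.0113°, cos φ = 0.920428.
1° of longitude at this latitude = 111.0 × cos φ = 102.17 km, so Δλ = -249.3 / 102167.5 = -0.0024401° = -8.784″.

Δλ = -8.78″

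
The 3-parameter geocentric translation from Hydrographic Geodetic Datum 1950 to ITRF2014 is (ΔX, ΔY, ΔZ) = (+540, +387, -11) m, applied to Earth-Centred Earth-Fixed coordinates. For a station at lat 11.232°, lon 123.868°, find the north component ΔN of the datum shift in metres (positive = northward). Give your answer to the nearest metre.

ΔN = -15 m

The local north axis is (−sin φ cos λ, −sin φ sin λ, cos φ), giving ΔN = 58.616 − 62.590 − 10.789 = -14.76 m.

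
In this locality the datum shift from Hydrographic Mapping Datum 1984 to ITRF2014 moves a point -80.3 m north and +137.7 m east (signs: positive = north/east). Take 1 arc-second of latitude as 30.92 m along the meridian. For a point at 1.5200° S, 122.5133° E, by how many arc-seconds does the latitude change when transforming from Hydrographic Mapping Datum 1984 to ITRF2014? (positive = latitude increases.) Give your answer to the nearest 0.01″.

Δφ = -2.60″

1″ of latitude = 30.92 m, so Δφ = -80.3 / 30.92 = -2.597″.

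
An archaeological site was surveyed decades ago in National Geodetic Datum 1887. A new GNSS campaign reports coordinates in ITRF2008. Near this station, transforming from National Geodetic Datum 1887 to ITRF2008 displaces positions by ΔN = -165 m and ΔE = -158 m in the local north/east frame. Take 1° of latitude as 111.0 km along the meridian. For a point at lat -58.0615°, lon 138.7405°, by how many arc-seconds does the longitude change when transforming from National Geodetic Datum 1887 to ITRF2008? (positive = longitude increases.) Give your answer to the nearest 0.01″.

Δλ = -9.69″

At latitude -58.0615°, cos φ = 0.529009.
1° of longitude at this latitude = 111.0 × cos φ = 58.72 km, so Δλ = -158.0 / 58720.0 = -0.0026907° = -9.687″.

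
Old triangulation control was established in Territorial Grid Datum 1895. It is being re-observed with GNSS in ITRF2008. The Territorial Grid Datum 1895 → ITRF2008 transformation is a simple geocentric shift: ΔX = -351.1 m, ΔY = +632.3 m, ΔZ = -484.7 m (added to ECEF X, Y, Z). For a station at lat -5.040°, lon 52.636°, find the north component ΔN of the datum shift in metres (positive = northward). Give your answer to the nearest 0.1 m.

ΔN = -457.4 m

At φ = -5.040°, λ = 52.636°: sin φ = -0.087851, cos φ = 0.996134, sin λ = 0.794796, cos λ = 0.606877.
ΔN = −sin φ cos λ·ΔX − sin φ sin λ·ΔY + cos φ·ΔZ = −(-0.087851)(0.606877)(-351.1) − (-0.087851)(0.794796)(632.3) + (0.996134)(-484.7) = -457.40 m.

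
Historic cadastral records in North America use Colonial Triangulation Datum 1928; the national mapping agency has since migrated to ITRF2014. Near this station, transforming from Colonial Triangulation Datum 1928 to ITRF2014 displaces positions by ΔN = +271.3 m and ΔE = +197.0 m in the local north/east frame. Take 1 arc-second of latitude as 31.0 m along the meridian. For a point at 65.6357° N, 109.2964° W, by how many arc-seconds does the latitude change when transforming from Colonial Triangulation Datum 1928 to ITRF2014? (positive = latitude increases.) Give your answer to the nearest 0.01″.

Δφ = 8.75″

1″ of latitude = 31.00 m, so Δφ = 271.3 / 31.00 = 8.752″.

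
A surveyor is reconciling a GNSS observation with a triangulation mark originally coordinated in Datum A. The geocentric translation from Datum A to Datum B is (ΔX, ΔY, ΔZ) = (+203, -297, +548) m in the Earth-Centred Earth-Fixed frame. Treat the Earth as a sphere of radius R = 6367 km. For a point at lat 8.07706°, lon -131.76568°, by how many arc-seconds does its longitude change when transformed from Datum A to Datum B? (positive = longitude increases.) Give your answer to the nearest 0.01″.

Δλ = 11.43″

sin φ = 0.140505, cos φ = 0.990080, sin λ = -0.745875, cos λ = -0.666086.
East component: ΔE = −sin λ·ΔX + cos λ·ΔY = −(-0.745875)(203) + (-0.666086)(-297) = 349.24 m.
1° of latitude spans πR/180 = 111125 m; at latitude φ, 1° of longitude spans that × cos φ = 110022.8 m, so Δλ = 349.24 / 110022.8 × 3600 = 11.427″.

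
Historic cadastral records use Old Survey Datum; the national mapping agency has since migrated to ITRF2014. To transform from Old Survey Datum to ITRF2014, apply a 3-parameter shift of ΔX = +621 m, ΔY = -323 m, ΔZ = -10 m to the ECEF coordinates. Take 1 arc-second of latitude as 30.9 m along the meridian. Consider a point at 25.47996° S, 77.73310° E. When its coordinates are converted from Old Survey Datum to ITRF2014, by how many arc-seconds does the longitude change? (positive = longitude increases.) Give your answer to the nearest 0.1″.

Δλ = -24.2″

sin φ = -0.430195, cos φ = 0.902736, sin λ = 0.977168, cos λ = 0.212466.
East component: ΔE = −sin λ·ΔX + cos λ·ΔY = −(0.977168)(621) + (0.212466)(-323) = -675.45 m.
1° of latitude spans 3600 × 30.90 = 111240 m; at latitude φ, 1° of longitude spans that × cos φ = 100420.3 m, so Δλ = -675.45 / 100420.3 × 3600 = -24.214″.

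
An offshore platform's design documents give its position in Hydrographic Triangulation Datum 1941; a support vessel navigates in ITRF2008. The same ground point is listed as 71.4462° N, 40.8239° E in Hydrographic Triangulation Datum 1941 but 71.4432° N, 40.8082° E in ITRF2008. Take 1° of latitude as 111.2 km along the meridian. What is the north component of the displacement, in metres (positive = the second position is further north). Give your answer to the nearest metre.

Δφ = 71.4432° − 71.4462° = -0.0030°; Δλ = 40.8082° − 40.8239° = -0.0157°.
ΔN = Δφ × 111200 = -333.6 m; ΔE = Δλ × 111200 × cos(71.4462°) = -0.0157 × 111200 × 0.318195 = -555.5 m.

ΔN = -334 m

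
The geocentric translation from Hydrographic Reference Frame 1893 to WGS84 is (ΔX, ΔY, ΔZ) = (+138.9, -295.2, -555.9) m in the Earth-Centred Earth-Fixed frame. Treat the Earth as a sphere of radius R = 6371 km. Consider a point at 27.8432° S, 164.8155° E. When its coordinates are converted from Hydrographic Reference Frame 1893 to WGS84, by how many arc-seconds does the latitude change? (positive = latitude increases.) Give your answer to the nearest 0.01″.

sin φ = -0.467053, cos φ = 0.884229, sin λ = 0.261928, cos λ = -0.965087.
North component: ΔN = −sin φ cos λ·ΔX − sin φ sin λ·ΔY + cos φ·ΔZ = −(-0.467053)(-0.965087)(138.9) − (-0.467053)(0.261928)(-295.2) + (0.884229)(-555.9) = -590.26 m.
1° of latitude spans πR/180 = 111195 m, so Δφ = -590.26 / 111195 × 3600 = -19.110″.

Δφ = -19.11″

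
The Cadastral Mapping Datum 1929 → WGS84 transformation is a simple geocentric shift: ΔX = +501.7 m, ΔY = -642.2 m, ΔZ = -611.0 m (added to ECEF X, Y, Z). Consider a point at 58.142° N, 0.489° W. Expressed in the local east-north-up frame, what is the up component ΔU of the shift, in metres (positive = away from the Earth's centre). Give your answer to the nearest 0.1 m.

The local up (radial) axis is (cos φ cos λ, cos φ sin λ, sin φ), giving ΔU = 264.796 + 2.893 − 518.958 = -251.27 m.

ΔU = -251.3 m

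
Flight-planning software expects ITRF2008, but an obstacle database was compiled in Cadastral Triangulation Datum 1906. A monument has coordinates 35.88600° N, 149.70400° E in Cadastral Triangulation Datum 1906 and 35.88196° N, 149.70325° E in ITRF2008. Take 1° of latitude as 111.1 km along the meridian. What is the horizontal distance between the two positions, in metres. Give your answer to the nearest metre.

454 m

Δφ = 35.88196° − 35.88600° = -0.00404°; Δλ = 149.70325° − 149.70400° = -0.00075°.
ΔN = Δφ × 111100 = -448.8 m; ΔE = Δλ × 111100 × cos(35.88600°) = -0.00075 × 111100 × 0.810185 = -67.5 m.
Distance = √(ΔE² + ΔN²) = √((-67.5)² + (-448.8)²) = 453.9 m.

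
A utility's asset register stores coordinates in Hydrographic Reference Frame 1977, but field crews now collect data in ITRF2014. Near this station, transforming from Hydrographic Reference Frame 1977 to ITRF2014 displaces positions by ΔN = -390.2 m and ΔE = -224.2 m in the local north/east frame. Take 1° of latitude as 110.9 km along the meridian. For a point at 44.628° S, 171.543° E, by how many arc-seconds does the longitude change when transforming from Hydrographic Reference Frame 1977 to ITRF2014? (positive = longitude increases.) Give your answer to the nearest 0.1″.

At latitude -44.628°, cos φ = 0.711683.
1° of longitude at this latitude = 110.9 × cos φ = 78.93 km, so Δλ = -224.2 / 78925.6 = -0.0028406° = -10.226″.

Δλ = -10.2″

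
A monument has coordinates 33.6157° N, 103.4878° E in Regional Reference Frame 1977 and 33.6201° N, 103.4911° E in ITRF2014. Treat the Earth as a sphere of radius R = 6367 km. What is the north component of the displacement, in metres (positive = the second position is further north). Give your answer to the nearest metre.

Δφ = 33.6201° − 33.6157° = +0.0044°; Δλ = 103.4911° − 103.4878° = +0.0033°.
1° along a meridian = πR/180 = 111125 m.
ΔN = Δφ × 111125 = 489.0 m; ΔE = Δλ × 111125 × cos(33.6157°) = +0.0033 × 111125 × 0.832770 = 305.4 m.

ΔN = 489 m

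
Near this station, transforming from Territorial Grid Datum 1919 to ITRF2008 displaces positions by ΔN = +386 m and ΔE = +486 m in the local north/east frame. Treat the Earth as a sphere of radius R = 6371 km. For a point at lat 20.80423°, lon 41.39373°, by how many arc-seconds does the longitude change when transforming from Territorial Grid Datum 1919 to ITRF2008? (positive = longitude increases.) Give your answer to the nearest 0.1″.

At latitude 20.80423°, cos φ = 0.934799.
One radian of longitude at latitude φ spans R cos φ, so Δλ = ΔE / (R cos φ) = 486.0 / (6371000 × 0.934799) = 8.1604e-05 rad = 16.832″.

Δλ = 16.8″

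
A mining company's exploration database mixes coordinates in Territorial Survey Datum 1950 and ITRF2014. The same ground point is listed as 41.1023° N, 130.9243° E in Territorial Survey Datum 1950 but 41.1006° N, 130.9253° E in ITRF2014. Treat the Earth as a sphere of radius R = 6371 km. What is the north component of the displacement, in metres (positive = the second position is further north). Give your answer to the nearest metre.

Δφ = 41.1006° − 41.1023° = -0.0017°; Δλ = 130.9253° − 130.9243° = +0.0010°.
1° along a meridian = πR/180 = 111195 m.
ΔN = Δφ × 111195 = -189.0 m; ΔE = Δλ × 111195 × cos(41.1023°) = +0.0010 × 111195 × 0.753537 = 83.8 m.

ΔN = -189 m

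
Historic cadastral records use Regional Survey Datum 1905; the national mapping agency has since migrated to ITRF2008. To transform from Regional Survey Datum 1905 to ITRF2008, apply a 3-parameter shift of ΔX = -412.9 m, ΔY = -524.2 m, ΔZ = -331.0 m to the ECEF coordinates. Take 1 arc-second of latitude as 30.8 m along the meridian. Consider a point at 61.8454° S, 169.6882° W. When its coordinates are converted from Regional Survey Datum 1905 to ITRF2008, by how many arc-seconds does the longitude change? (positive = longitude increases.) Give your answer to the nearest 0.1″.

Δλ = 30.4″

sin φ = -0.881678, cos φ = 0.471852, sin λ = -0.179005, cos λ = -0.983848.
East component: ΔE = −sin λ·ΔX + cos λ·ΔY = −(-0.179005)(-412.9) + (-0.983848)(-524.2) = 441.82 m.
1° of latitude spans 3600 × 30.80 = 110880 m; at latitude φ, 1° of longitude spans that × cos φ = 52319.0 m, so Δλ = 441.82 / 52319.0 × 3600 = 30.401″.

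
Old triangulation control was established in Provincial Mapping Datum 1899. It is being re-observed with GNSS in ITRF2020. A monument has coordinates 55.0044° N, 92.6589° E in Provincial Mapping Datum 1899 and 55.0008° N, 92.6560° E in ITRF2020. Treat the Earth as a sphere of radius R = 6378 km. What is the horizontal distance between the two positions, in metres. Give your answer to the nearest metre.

441 m

Δφ = 55.0008° − 55.0044° = -0.0036°; Δλ = 92.6560° − 92.6589° = -0.0029°.
1° along a meridian = πR/180 = 111317 m.
ΔN = Δφ × 111317 = -400.7 m; ΔE = Δλ × 111317 × cos(55.0044°) = -0.0029 × 111317 × 0.573514 = -185.1 m.
Distance = √(ΔE² + ΔN²) = √((-185.1)² + (-400.7)²) = 441.4 m.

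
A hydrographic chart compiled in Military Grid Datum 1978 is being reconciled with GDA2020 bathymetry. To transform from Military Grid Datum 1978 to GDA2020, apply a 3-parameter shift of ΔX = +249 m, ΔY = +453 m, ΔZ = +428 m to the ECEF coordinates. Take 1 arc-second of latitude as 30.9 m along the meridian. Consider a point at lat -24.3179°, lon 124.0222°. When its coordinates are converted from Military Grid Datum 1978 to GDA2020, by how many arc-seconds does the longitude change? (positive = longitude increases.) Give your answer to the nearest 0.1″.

Δλ = -16.3″

sin φ = -0.411799, cos φ = 0.911275, sin λ = 0.828821, cos λ = -0.559514.
East component: ΔE = −sin λ·ΔX + cos λ·ΔY = −(0.828821)(249) + (-0.559514)(453) = -459.84 m.
1° of latitude spans 3600 × 30.90 = 111240 m; at latitude φ, 1° of longitude spans that × cos φ = 101370.2 m, so Δλ = -459.84 / 101370.2 × 3600 = -16.330″.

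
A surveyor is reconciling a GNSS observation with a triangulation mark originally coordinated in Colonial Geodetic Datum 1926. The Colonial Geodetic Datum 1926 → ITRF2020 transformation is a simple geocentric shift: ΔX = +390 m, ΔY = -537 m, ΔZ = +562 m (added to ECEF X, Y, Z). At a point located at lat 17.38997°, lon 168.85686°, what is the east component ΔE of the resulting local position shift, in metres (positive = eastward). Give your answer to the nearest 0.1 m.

The local east axis at (φ, λ) is (−sin λ, cos λ, 0), so ΔE = −sin(168.85686°)·390 + cos(168.85686°)·(-537) = 451.50 m.

ΔE = 451.5 m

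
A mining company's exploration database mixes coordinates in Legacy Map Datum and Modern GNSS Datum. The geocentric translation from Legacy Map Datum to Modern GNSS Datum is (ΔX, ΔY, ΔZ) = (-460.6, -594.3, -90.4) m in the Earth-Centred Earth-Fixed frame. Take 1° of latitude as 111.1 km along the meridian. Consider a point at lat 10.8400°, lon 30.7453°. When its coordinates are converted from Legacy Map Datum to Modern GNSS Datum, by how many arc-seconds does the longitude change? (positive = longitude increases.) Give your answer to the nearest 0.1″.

Δλ = -9.1″

sin φ = 0.188067, cos φ = 0.982156, sin λ = 0.511223, cos λ = 0.859448.
East component: ΔE = −sin λ·ΔX + cos λ·ΔY = −(0.511223)(-460.6) + (0.859448)(-594.3) = -275.30 m.
1° of latitude spans 111100 m; at latitude φ, 1° of longitude spans that × cos φ = 109117.6 m, so Δλ = -275.30 / 109117.6 × 3600 = -9.083″.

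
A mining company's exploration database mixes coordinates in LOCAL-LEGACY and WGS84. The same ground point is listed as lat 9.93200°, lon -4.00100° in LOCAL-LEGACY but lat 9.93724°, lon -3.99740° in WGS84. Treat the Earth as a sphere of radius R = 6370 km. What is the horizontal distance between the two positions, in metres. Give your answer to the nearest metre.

703 m

Δφ = 9.93724° − 9.93200° = +0.00524°; Δλ = -3.99740° − -4.00100° = +0.00360°.
1° along a meridian = πR/180 = 111177 m.
ΔN = Δφ × 111177 = 582.6 m; ΔE = Δλ × 111177 × cos(9.93200°) = +0.00360 × 111177 × 0.985013 = 394.2 m.
Distance = √(ΔE² + ΔN²) = √(394.2² + 582.6²) = 703.4 m.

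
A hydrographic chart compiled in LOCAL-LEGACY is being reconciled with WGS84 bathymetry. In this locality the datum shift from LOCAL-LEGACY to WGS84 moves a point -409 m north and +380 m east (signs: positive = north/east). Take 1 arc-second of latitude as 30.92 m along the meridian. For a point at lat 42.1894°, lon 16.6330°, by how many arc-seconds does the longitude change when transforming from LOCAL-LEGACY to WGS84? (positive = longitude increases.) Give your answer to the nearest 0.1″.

At latitude 42.1894°, cos φ = 0.740929.
1″ of longitude at this latitude = 30.92 × cos φ = 22.9095 m, so Δλ = 380.0 / 22.9095 = 16.587″.

Δλ = 16.6″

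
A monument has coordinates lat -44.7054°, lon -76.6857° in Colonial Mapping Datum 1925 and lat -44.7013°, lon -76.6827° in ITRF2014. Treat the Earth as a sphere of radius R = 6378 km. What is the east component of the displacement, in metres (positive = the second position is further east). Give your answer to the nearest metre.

Δφ = -44.7013° − -44.7054° = +0.0041°; Δλ = -76.6827° − -76.6857° = +0.0030°.
1° along a meridian = πR/180 = 111317 m.
ΔN = Δφ × 111317 = 456.4 m; ΔE = Δλ × 111317 × cos(-44.7054°) = +0.0030 × 111317 × 0.710733 = 237.4 m.

ΔE = 237 m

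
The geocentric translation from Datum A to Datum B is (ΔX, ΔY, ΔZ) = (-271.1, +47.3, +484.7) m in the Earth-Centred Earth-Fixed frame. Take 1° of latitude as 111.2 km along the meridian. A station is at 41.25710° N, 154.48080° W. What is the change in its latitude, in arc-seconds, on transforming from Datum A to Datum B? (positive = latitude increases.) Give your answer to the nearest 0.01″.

Δφ = 7.01″

sin φ = 0.659439, cos φ = 0.751758, sin λ = -0.430814, cos λ = -0.902441.
North component: ΔN = −sin φ cos λ·ΔX − sin φ sin λ·ΔY + cos φ·ΔZ = −(0.659439)(-0.902441)(-271.1) − (0.659439)(-0.430814)(47.3) + (0.751758)(484.7) = 216.48 m.
1° of latitude spans 111200 m, so Δφ = 216.48 / 111200 × 3600 = 7.008″.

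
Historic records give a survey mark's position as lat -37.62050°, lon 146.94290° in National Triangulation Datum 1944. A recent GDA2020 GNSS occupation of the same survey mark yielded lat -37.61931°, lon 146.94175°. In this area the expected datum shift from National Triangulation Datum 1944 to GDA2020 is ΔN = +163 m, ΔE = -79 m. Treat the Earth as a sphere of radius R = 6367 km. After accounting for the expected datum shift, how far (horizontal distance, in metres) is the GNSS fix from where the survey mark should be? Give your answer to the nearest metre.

Observed coordinate differences: Δφ = +0.00119°, Δλ = -0.00115°.
Converting to metres (1° lat = 111125 m, cos φ = 0.792071): observed ΔN = 132.2 m, observed ΔE = -101.2 m.
Subtracting the expected shift leaves a residual of 132.2 − (163) = -30.8 m north and -101.2 − (-79) = -22.2 m east.
Residual distance = √((-30.8)² + (-22.2)²) = 37.9 m.

38 m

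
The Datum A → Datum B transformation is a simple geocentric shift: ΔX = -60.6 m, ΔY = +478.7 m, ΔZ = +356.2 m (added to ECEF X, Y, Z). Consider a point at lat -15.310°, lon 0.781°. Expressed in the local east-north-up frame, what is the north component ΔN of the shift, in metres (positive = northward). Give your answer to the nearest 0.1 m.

ΔN = 329.3 m

The local north axis is (−sin φ cos λ, −sin φ sin λ, cos φ), giving ΔN = -15.999 + 1.723 + 343.559 = 329.28 m.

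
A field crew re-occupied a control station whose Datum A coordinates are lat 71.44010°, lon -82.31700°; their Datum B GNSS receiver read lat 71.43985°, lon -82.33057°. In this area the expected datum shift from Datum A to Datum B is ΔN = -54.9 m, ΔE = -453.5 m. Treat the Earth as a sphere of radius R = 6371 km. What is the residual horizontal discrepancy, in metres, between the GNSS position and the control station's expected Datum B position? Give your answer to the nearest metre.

Observed coordinate differences: Δφ = -0.00025°, Δλ = -0.01357°.
Converting to metres (1° lat = 111195 m, cos φ = 0.318296): observed ΔN = -27.8 m, observed ΔE = -480.3 m.
Subtracting the expected shift leaves a residual of -27.8 − (-54.9) = 27.1 m north and -480.3 − (-453.5) = -26.8 m east.
Residual distance = √(27.1² + (-26.8)²) = 38.1 m.

38 m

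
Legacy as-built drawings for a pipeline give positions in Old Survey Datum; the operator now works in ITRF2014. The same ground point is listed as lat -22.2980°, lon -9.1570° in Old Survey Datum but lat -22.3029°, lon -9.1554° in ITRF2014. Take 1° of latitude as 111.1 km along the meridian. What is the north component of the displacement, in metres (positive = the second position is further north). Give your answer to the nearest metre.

Δφ = -22.3029° − -22.2980° = -0.0049°; Δλ = -9.1554° − -9.1570° = +0.0016°.
ΔN = Δφ × 111100 = -544.4 m; ΔE = Δλ × 111100 × cos(-22.2980°) = +0.0016 × 111100 × 0.925223 = 164.5 m.

ΔN = -544 m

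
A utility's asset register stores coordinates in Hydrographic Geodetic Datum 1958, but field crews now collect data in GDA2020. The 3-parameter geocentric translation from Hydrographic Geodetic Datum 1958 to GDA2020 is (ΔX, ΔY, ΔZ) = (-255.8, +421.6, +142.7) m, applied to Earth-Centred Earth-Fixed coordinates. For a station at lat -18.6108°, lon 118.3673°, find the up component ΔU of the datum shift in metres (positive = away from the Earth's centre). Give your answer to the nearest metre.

The local up (radial) axis is (cos φ cos λ, cos φ sin λ, sin φ), giving ΔU = 115.181 + 351.575 − 45.541 = 421.22 m.

ΔU = 421 m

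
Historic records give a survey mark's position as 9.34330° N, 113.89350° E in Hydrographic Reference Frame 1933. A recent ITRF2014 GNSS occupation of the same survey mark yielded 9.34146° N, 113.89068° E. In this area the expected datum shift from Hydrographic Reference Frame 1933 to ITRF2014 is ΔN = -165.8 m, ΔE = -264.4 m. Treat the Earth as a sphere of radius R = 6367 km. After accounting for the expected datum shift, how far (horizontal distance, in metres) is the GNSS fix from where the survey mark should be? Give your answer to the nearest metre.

Observed coordinate differences: Δφ = -0.00184°, Δλ = -0.00282°.
Converting to metres (1° lat = 111125 m, cos φ = 0.986733): observed ΔN = -204.5 m, observed ΔE = -309.2 m.
Subtracting the expected shift leaves a residual of -204.5 − (-165.8) = -38.7 m north and -309.2 − (-264.4) = -44.8 m east.
Residual distance = √((-38.7)² + (-44.8)²) = 59.2 m.

59 m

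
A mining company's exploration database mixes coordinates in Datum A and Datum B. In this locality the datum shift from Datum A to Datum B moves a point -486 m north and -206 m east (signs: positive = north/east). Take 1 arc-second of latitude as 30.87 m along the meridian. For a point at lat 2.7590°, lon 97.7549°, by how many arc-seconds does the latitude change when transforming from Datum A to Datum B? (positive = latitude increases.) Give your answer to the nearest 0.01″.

1″ of latitude = 30.87 m, so Δφ = -486.0 / 30.87 = -15.743″.

Δφ = -15.74″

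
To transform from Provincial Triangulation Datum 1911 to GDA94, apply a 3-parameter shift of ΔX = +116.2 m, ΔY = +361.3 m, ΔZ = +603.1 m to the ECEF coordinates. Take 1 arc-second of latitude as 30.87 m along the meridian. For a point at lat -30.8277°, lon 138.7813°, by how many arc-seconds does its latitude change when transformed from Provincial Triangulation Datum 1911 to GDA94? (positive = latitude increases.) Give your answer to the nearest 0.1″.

sin φ = -0.512458, cos φ = 0.858712, sin λ = 0.658935, cos λ = -0.752200.
North component: ΔN = −sin φ cos λ·ΔX − sin φ sin λ·ΔY + cos φ·ΔZ = −(-0.512458)(-0.752200)(116.2) − (-0.512458)(0.658935)(361.3) + (0.858712)(603.1) = 595.10 m.
1° of latitude spans 3600 × 30.87 = 111132 m, so Δφ = 595.10 / 111132 × 3600 = 19.278″.

Δφ = 19.3″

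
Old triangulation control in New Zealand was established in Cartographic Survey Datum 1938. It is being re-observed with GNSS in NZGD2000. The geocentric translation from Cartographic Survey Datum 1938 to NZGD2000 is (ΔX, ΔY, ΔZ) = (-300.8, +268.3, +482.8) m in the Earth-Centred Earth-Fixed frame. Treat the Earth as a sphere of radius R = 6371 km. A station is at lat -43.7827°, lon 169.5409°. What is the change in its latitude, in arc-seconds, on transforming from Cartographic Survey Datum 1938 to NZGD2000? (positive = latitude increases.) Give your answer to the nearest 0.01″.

sin φ = -0.691925, cos φ = 0.721969, sin λ = 0.181534, cos λ = -0.983385.
North component: ΔN = −sin φ cos λ·ΔX − sin φ sin λ·ΔY + cos φ·ΔZ = −(-0.691925)(-0.983385)(-300.8) − (-0.691925)(0.181534)(268.3) + (0.721969)(482.8) = 586.94 m.
1° of latitude spans πR/180 = 111195 m, so Δφ = 586.94 / 111195 × 3600 = 19.003″.

Δφ = 19.00″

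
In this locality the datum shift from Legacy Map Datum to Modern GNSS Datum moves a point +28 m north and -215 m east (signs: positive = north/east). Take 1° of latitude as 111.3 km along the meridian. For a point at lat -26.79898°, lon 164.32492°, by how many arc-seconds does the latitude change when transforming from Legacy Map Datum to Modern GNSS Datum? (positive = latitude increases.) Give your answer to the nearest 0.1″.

1° of latitude = 111.3 km, so Δφ = 28.0 / 111300 = 0.0002516° = 0.906″.

Δφ = 0.9″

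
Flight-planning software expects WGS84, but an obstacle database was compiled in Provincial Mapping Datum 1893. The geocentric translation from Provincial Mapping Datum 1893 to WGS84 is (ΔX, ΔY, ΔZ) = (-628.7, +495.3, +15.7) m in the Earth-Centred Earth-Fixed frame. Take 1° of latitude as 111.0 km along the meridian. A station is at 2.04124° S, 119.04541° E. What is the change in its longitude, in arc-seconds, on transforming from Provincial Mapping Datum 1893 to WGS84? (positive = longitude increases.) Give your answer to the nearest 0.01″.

Δλ = 10.03″

sin φ = -0.035619, cos φ = 0.999365, sin λ = 0.874235, cos λ = -0.485503.
East component: ΔE = −sin λ·ΔX + cos λ·ΔY = −(0.874235)(-628.7) + (-0.485503)(495.3) = 309.16 m.
1° of latitude spans 111000 m; at latitude φ, 1° of longitude spans that × cos φ = 110929.6 m, so Δλ = 309.16 / 110929.6 × 3600 = 10.033″.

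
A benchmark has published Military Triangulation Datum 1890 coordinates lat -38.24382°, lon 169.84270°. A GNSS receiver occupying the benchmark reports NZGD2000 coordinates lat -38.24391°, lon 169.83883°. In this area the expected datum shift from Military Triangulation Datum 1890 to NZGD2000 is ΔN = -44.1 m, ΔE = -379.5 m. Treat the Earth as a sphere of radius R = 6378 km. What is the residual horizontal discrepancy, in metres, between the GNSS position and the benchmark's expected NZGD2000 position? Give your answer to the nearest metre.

Observed coordinate differences: Δφ = -0.00009°, Δλ = -0.00387°.
Converting to metres (1° lat = 111317 m, cos φ = 0.785384): observed ΔN = -10.0 m, observed ΔE = -338.3 m.
Subtracting the expected shift leaves a residual of -10.0 − (-44.1) = 34.1 m north and -338.3 − (-379.5) = 41.2 m east.
Residual distance = √(34.1² + 41.2²) = 53.4 m.

53 m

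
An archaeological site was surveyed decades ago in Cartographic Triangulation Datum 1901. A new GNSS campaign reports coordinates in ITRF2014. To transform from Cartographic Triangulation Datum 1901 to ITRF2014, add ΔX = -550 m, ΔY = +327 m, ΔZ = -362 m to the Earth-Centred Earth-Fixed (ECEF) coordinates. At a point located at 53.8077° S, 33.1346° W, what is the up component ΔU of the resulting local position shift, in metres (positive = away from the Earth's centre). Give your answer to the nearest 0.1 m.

At φ = -53.8077°, λ = -33.1346°: sin φ = -0.807040, cos φ = 0.590497, sin λ = -0.546608, cos λ = 0.837389.
ΔU = cos φ cos λ·ΔX + cos φ sin λ·ΔY + sin φ·ΔZ = (0.590497)(0.837389)(-550) + (0.590497)(-0.546608)(327) + (-0.807040)(-362) = -85.36 m.

ΔU = -85.4 m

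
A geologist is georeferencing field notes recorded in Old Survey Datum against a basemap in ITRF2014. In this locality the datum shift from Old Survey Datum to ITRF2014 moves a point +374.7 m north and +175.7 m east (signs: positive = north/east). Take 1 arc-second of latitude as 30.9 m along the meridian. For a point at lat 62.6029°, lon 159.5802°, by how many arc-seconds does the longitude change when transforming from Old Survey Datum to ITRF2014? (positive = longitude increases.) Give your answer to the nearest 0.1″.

Δλ = 12.4″

At latitude 62.6029°, cos φ = 0.460155.
1″ of longitude at this latitude = 30.90 × cos φ = 14.2188 m, so Δλ = 175.7 / 14.2188 = 12.357″.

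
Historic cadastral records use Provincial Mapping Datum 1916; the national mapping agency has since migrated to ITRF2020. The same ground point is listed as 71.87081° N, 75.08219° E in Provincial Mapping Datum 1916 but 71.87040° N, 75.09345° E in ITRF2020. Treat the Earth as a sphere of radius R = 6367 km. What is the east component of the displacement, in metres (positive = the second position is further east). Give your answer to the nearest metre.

ΔE = 389 m

Δφ = 71.87040° − 71.87081° = -0.00041°; Δλ = 75.09345° − 75.08219° = +0.01126°.
1° along a meridian = πR/180 = 111125 m.
ΔN = Δφ × 111125 = -45.6 m; ΔE = Δλ × 111125 × cos(71.87081°) = +0.01126 × 111125 × 0.311161 = 389.3 m.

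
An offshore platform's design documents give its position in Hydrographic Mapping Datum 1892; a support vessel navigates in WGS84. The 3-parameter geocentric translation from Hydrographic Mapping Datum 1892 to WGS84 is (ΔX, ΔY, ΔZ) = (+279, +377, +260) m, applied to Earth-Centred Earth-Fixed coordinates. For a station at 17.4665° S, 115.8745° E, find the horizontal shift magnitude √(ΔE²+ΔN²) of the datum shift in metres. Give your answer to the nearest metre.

The local east axis at (φ, λ) is (−sin λ, cos λ, 0), so ΔE = −sin(115.8745°)·279 + cos(115.8745°)·377 = -415.55 m.
The local north axis is (−sin φ cos λ, −sin φ sin λ, cos φ), giving ΔN = -36.545 + 101.812 + 248.012 = 313.28 m.
Horizontal magnitude = √(ΔE² + ΔN²) = √((-415.55)² + 313.28²) = 520.41 m.

520 m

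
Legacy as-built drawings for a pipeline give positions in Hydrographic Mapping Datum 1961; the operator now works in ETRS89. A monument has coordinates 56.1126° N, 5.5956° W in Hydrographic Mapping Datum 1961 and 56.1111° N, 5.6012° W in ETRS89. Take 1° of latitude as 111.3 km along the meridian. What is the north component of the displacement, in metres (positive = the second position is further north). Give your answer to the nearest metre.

ΔN = -167 m

Δφ = 56.1111° − 56.1126° = -0.0015°; Δλ = -5.6012° − -5.5956° = -0.0056°.
ΔN = Δφ × 111300 = -167.0 m; ΔE = Δλ × 111300 × cos(56.1126°) = -0.0056 × 111300 × 0.557563 = -347.5 m.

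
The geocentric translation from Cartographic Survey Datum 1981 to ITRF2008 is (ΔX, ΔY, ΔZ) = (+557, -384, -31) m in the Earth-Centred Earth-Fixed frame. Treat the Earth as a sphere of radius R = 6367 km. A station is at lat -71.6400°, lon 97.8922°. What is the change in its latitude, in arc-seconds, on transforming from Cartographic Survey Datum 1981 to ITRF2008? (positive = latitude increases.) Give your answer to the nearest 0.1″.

sin φ = -0.949096, cos φ = 0.314987, sin λ = 0.990528, cos λ = -0.137310.
North component: ΔN = −sin φ cos λ·ΔX − sin φ sin λ·ΔY + cos φ·ΔZ = −(-0.949096)(-0.137310)(557) − (-0.949096)(0.990528)(-384) + (0.314987)(-31) = -443.35 m.
1° of latitude spans πR/180 = 111125 m, so Δφ = -443.35 / 111125 × 3600 = -14.363″.

Δφ = -14.4″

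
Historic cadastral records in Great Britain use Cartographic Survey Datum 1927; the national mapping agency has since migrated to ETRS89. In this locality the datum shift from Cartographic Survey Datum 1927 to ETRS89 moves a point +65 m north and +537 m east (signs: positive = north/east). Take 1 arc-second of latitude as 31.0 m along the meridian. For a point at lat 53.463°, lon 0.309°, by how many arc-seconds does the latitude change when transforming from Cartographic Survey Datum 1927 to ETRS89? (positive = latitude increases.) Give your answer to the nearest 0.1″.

1″ of latitude = 31.00 m, so Δφ = 65.0 / 31.00 = 2.097″.

Δφ = 2.1″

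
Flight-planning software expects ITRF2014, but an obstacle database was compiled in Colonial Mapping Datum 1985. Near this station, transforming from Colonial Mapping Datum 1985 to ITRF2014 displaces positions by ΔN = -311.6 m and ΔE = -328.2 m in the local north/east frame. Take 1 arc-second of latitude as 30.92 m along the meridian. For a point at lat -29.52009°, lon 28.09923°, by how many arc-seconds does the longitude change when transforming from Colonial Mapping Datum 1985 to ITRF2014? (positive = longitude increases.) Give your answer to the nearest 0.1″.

Δλ = -12.2″

At latitude -29.52009°, cos φ = 0.870183.
1″ of longitude at this latitude = 30.92 × cos φ = 26.9061 m, so Δλ = -328.2 / 26.9061 = -12.198″.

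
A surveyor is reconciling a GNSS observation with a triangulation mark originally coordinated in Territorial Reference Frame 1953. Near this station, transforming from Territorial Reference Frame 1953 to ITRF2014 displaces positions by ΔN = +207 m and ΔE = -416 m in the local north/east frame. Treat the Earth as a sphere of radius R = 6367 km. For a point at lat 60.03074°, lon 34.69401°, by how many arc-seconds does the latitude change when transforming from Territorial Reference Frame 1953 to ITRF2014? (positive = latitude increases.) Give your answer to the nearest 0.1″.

Δφ = 6.7″

On a sphere of radius R, 1 rad of latitude = R, so Δφ = ΔN / R = 207.0 / 6367000 = 3.2511e-05 rad = 6.706″.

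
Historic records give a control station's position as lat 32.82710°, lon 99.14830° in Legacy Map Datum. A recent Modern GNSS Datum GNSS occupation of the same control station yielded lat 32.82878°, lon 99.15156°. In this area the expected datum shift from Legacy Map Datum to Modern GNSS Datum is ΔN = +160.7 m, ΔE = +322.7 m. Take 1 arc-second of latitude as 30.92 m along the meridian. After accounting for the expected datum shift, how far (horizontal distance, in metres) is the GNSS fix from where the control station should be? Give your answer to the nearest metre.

Observed coordinate differences: Δφ = +0.00168°, Δλ = +0.00326°.
Converting to metres (1° lat = 111312 m, cos φ = 0.840310): observed ΔN = 187.0 m, observed ΔE = 304.9 m.
Subtracting the expected shift leaves a residual of 187.0 − (160.7) = 26.3 m north and 304.9 − (322.7) = -17.8 m east.
Residual distance = √(26.3² + (-17.8)²) = 31.7 m.

32 m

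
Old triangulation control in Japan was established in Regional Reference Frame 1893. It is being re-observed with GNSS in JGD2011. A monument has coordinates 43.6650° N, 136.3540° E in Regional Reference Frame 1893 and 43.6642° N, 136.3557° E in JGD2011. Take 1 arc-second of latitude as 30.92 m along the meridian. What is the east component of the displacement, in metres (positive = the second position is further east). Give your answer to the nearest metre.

Δφ = 43.6642° − 43.6650° = -0.0008°; Δλ = 136.3557° − 136.3540° = +0.0017°.
1° of latitude = 3600 × 30.92 = 111312 m.
ΔN = Δφ × 111312 = -89.0 m; ΔE = Δλ × 111312 × cos(43.6650°) = +0.0017 × 111312 × 0.723389 = 136.9 m.

ΔE = 137 m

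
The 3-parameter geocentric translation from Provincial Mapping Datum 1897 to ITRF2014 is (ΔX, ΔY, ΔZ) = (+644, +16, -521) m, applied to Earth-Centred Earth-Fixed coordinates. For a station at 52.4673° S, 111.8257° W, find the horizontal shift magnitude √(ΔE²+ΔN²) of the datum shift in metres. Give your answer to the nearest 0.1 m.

At φ = -52.4673°, λ = -111.8257°: sin φ = -0.793006, cos φ = 0.609214, sin λ = -0.928319, cos λ = -0.371784.
ΔE = −sin λ·ΔX + cos λ·ΔY = −(-0.928319)·(644) + (-0.371784)·(16) = 591.89 m.
ΔN = −sin φ cos λ·ΔX − sin φ sin λ·ΔY + cos φ·ΔZ = −(-0.793006)(-0.371784)(644) − (-0.793006)(-0.928319)(16) + (0.609214)(-521) = -519.05 m.
Horizontal magnitude = √(ΔE² + ΔN²) = √(591.89² + (-519.05)²) = 787.24 m.

787.2 m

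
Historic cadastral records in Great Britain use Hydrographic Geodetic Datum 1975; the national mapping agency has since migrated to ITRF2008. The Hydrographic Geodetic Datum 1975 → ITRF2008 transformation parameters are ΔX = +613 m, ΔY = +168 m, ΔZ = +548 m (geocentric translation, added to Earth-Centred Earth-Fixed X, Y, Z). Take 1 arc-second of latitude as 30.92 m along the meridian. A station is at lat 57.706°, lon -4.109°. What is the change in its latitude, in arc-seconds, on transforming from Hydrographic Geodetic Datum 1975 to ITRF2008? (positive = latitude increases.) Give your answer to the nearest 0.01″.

sin φ = 0.845318, cos φ = 0.534264, sin λ = -0.071654, cos λ = 0.997430.
North component: ΔN = −sin φ cos λ·ΔX − sin φ sin λ·ΔY + cos φ·ΔZ = −(0.845318)(0.997430)(613) − (0.845318)(-0.071654)(168) + (0.534264)(548) = -213.90 m.
1° of latitude spans 3600 × 30.92 = 111312 m, so Δφ = -213.90 / 111312 × 3600 = -6.918″.

Δφ = -6.92″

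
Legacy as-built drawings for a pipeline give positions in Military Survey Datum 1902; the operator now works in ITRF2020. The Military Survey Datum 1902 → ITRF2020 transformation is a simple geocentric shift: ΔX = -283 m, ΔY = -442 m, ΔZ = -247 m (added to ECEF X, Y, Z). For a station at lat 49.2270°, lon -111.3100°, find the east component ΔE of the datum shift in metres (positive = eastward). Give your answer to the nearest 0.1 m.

At φ = 49.2270°, λ = -111.3100°: sin φ = 0.757303, cos φ = 0.653064, sin λ = -0.931628, cos λ = -0.363414.
ΔE = −sin λ·ΔX + cos λ·ΔY = −(-0.931628)·(-283) + (-0.363414)·(-442) = -103.02 m.

ΔE = -103.0 m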